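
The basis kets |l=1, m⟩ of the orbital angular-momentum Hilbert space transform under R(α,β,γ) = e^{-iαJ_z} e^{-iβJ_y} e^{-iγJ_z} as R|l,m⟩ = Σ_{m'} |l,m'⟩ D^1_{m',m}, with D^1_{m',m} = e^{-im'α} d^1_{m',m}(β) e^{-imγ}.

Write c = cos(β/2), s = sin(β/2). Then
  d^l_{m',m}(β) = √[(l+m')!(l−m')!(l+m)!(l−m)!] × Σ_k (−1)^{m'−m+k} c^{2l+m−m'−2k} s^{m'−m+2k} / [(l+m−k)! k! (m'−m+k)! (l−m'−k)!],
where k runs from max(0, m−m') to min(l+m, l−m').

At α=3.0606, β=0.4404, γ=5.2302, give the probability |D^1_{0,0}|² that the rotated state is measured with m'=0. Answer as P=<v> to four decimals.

D^1_{0,0}(3.0606,0.4404,5.2302) = e^{-i·0·3.0606}·d^1_{0,0}(0.4404)·e^{-i·0·5.2302}. Compute d first:
Half-angle: c=0.975854, s=0.218425. N=√(1·1·1·1)=1.000000
k: max(0,(0)−(0))=0 … min(1+(0),1−(0))=1
  k=0: (−1)^0·1.0000/(1)·0.9759^2·0.2184^0 = +0.952291
  k=1: (−1)^1·1.0000/(1)·0.9759^0·0.2184^2 = -0.047709
d^1_{0,0}(0.4404) = +0.952291 -0.047709 = +0.904581
|D^1_{0,0}|² = |d^1_{0,0}(β)|² = (+0.904581)² = 0.818267 (the z-rotation phases have unit modulus)

P=0.8183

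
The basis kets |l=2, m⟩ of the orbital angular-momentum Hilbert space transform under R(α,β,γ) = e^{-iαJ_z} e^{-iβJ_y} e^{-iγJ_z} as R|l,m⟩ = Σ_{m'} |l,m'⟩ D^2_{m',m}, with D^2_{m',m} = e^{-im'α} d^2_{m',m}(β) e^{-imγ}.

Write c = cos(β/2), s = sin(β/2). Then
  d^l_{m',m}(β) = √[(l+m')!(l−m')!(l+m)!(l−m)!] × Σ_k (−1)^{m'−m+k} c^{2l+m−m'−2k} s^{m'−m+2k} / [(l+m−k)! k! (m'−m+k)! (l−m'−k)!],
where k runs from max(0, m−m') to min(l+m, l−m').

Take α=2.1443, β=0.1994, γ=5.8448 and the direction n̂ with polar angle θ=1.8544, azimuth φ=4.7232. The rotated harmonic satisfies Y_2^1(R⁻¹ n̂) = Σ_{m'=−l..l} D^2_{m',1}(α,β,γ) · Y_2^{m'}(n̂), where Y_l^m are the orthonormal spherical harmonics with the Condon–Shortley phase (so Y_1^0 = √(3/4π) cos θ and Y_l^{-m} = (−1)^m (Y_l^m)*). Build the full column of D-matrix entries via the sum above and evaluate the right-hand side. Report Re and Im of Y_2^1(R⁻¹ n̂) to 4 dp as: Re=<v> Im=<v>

Need the full column D^2_{m',1} for m'=−2..2 at α=2.1443, β=0.1994, γ=5.8448.
cos(β/2)=0.995034, sin(β/2)=0.099535
d^2_{-2,1}: single k=3 term ⇒ +0.001962;  D = +0.000029-0.001962i
d^2_{-1,1}: k∈[2..3] ⇒ +0.029427 -0.000098 = +0.029329;  D = -0.024866+0.015552i
d^2_{0,1}: k∈[1..2] ⇒ +0.240196 -0.002403 = +0.237792;  D = +0.215306+0.100937i
d^2_{1,1}: k∈[0..1] ⇒ +0.980284 -0.029427 = +0.950857;  D = -0.128088-0.942190i
d^2_{2,1}: single k=0 term ⇒ -0.196119;  D = +0.148905-0.127632i
Y_2^{m'}(θ=1.8544,φ=4.7232) and Σ D·Y over m':
  (+0.0000-0.0020i)·(-0.3559+0.0077i)  (-0.0249+0.0156i)·(-0.0022-0.2075i)  (+0.2153+0.1009i)·(-0.2413+0.0000i)  (-0.1281-0.9422i)·(+0.0022-0.2075i)  (+0.1489-0.1276i)·(-0.3559-0.0077i)
Y_2^1(R⁻¹ n̂) = -0.298467+0.050218i

Re=-0.2985 Im=0.0502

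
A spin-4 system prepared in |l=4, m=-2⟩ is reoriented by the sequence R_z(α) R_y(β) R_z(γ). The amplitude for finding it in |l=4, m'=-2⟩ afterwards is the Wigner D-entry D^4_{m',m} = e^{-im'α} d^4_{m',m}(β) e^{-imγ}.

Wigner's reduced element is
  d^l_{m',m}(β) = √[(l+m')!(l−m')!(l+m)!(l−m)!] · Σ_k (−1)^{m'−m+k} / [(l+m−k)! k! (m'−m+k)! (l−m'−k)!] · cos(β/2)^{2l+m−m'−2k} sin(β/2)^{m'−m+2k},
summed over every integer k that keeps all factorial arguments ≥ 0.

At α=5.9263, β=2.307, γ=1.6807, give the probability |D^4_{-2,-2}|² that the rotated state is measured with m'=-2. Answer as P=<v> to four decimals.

P=0.0571

First d^4_{-2,-2}(β=2.307), then the phase factors e^{-i(-2)α} and e^{-i(-2)γ}:
With c≡cos(β/2)=0.405290 and s≡sin(β/2)=0.914188, N=[2·720·2·720]^{1/2}=1440.000000
k: max(0,(-2)−(-2))=0 … min(4+(-2),4−(-2))=2
  k=0: (−1)^0·1440.0000/(1440)·0.4053^8·0.9142^0 = +0.000728
  k=1: (−1)^1·1440.0000/(120)·0.4053^6·0.9142^2 = -0.044448
  k=2: (−1)^2·1440.0000/(96)·0.4053^4·0.9142^4 = +0.282682
d^4_{-2,-2}(2.307) = +0.000728 -0.044448 +0.282682 = +0.238962
|D^4_{-2,-2}|² = |d^4_{-2,-2}(β)|² = (+0.238962)² = 0.057103 (the z-rotation phases have unit modulus)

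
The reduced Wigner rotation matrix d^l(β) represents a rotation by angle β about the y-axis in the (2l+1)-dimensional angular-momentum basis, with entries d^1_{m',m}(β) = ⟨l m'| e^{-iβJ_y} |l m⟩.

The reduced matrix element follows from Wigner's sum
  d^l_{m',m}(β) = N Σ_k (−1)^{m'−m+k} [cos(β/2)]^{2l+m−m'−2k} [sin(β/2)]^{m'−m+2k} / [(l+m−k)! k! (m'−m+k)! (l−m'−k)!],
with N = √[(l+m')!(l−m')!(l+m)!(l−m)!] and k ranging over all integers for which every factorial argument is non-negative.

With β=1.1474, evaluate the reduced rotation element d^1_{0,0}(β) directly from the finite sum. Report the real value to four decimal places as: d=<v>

d=0.4109

d^1_{0,0}(β=1.1474) via Wigner's sum:
With c≡cos(β/2)=0.839899 and s≡sin(β/2)=0.542743, N=[1·1·1·1]^{1/2}=1.000000
k: max(0,(0)−(0))=0 … min(1+(0),1−(0))=1
  k=0: (−1)^0·1.0000/(1)·0.8399^2·0.5427^0 = +0.705430
  k=1: (−1)^1·1.0000/(1)·0.8399^0·0.5427^2 = -0.294570
d^1_{0,0}(1.1474) = +0.705430 -0.294570 = +0.410859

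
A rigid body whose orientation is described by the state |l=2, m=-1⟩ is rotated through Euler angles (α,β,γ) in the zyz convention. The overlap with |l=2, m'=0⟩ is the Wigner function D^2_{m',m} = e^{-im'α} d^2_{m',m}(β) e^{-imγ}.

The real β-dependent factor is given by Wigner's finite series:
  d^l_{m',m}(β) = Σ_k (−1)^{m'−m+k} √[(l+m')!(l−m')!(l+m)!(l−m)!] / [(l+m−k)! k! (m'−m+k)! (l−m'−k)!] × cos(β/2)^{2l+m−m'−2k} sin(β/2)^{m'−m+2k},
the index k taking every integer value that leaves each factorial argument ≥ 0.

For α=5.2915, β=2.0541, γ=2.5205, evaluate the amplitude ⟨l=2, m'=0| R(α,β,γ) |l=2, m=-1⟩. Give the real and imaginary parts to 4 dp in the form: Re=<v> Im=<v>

Re=-0.4098 Im=0.2933

First d^2_{0,-1}(β=2.0541), then the phase factors e^{-i(0)α} and e^{-i(-1)γ}:
c=cos(2.0541/2)=0.517346, s=sin(2.0541/2)=0.855777; N=√[2·2·1·6]=4.898979
Admissible k: 0..1 (factorial args all ≥0)
  k=0: (−1)^1·4.8990/(2)·0.5173^3·0.8558^1 = -0.290254
  k=1: (−1)^2·4.8990/(2)·0.5173^1·0.8558^3 = +0.794214
d^2_{0,-1}(2.0541) = -0.290254 +0.794214 = +0.503960
Phases: e^{-i·(0)·5.2915}=+1.000000+0.000000i, e^{-i·(-1)·2.5205}=-0.813243+0.581924i ⇒ D=-0.409842+0.293266i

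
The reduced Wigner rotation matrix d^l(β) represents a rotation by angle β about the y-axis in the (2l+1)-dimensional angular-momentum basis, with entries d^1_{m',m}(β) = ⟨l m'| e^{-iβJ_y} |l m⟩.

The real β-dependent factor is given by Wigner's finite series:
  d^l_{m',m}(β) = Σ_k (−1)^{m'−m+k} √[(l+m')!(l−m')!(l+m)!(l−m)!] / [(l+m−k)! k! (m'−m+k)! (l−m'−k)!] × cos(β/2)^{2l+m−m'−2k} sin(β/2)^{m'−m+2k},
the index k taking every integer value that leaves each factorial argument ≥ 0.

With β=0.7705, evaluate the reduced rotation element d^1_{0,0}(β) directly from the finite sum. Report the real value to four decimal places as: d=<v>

d^1_{0,0}(β=0.7705) via Wigner's sum:
c=cos(0.7705/2)=0.926705, s=sin(0.7705/2)=0.375791; N=√[1·1·1·1]=1.000000
k: max(0,(0)−(0))=0 … min(1+(0),1−(0))=1
  k=0: (−1)^0·1.0000/(1)·0.9267^2·0.3758^0 = +0.858781
  k=1: (−1)^1·1.0000/(1)·0.9267^0·0.3758^2 = -0.141219
d^1_{0,0}(0.7705) = +0.858781 -0.141219 = +0.717563

d=0.7176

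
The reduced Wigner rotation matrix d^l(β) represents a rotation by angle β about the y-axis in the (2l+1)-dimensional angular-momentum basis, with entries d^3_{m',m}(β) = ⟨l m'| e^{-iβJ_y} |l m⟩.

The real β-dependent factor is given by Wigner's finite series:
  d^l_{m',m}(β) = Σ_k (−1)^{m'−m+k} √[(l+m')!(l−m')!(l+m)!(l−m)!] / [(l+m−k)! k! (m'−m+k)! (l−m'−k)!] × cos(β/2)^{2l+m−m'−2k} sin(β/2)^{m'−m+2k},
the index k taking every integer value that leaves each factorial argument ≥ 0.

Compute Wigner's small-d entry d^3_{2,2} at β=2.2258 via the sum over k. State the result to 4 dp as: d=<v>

d=-0.1462

d^3_{2,2}(β=2.2258) via Wigner's sum:
Half-angle: c=0.442062, s=0.896984. N=√(120·1·120·1)=120.000000
Admissible k: 0..1 (factorial args all ≥0)
  k=0: (−1)^0·120.0000/(120)·0.4421^6·0.8970^0 = +0.007463
  k=1: (−1)^1·120.0000/(24)·0.4421^4·0.8970^2 = -0.153629
d^3_{2,2}(2.2258) = +0.007463 -0.153629 = -0.146166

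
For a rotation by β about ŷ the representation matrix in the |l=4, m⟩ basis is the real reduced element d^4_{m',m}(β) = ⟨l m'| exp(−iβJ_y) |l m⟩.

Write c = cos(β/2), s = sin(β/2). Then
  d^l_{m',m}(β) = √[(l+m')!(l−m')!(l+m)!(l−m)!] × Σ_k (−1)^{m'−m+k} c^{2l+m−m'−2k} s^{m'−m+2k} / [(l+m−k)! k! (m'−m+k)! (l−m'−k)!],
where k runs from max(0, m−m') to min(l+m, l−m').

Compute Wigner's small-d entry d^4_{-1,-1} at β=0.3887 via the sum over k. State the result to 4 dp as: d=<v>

d=0.3979

d^4_{-1,-1}(β=0.3887) via Wigner's sum:
c=cos(0.3887/2)=0.981173, s=sin(0.3887/2)=0.193129; N=√[6·120·6·120]=720.000000
The bounds max(0,m−m')=0 and min(l+m,l−m')=3 give 4 terms
  k=0: (−1)^0·720.0000/(720)·0.9812^8·0.1931^0 = +0.858947
  k=1: (−1)^1·720.0000/(48)·0.9812^6·0.1931^2 = -0.499183
  k=2: (−1)^2·720.0000/(24)·0.9812^4·0.1931^4 = +0.038681
  k=3: (−1)^3·720.0000/(72)·0.9812^2·0.1931^6 = -0.000500
d^4_{-1,-1}(0.3887) = +0.858947 -0.499183 +0.038681 -0.000500 = +0.397944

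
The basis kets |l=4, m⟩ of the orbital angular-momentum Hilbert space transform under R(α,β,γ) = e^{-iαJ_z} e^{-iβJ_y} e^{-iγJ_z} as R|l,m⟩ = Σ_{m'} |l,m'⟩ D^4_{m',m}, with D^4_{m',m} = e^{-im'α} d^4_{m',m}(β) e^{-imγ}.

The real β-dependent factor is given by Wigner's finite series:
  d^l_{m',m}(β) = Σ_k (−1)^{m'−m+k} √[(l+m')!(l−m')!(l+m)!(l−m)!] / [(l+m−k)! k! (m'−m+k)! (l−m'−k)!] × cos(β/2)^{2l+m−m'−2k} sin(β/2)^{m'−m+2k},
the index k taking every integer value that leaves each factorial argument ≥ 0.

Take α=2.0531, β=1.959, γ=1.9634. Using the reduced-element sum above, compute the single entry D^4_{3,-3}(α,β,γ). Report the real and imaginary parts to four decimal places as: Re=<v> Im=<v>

Split into d^4_{3,-3}(β=1.959) × two z-phases.
c=cos(1.959/2)=0.557438, s=sin(1.959/2)=0.830219; N=√[5040·1·1·5040]=5040.000000
k∈{0,1} keeps every argument non-negative
  k=0: (−1)^6·5040.0000/(720)·0.5574^2·0.8302^6 = +0.712272
  k=1: (−1)^7·5040.0000/(5040)·0.5574^0·0.8302^8 = -0.225705
d^4_{3,-3}(1.959) = +0.712272 -0.225705 = +0.486568
Phases: e^{-i·(3)·2.0531}=+0.992336+0.123569i, e^{-i·(-3)·1.9634}=+0.923770-0.382948i ⇒ D=+0.469056-0.129361i

Re=0.4691 Im=-0.1294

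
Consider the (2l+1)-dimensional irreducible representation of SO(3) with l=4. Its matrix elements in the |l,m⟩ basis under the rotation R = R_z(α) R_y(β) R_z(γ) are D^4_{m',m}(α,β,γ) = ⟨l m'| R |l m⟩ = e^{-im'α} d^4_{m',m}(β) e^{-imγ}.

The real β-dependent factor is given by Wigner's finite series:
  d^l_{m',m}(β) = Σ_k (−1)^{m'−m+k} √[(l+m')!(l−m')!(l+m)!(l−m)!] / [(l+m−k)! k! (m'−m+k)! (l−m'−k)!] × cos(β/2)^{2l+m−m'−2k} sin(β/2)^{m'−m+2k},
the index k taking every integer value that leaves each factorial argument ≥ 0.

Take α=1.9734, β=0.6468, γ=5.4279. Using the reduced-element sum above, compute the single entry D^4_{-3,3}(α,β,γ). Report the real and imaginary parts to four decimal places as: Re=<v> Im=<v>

D^4_{-3,3}(1.9734,0.6468,5.4279) = e^{-i·-3·1.9734}·d^4_{-3,3}(0.6468)·e^{-i·3·5.4279}. Compute d first:
Half-angle: c=0.948160, s=0.317792. N=√(1·5040·5040·1)=5040.000000
k: max(0,(3)−(-3))=6 … min(4+(3),4−(-3))=7
  k=6: (−1)^0·5040.0000/(720)·0.9482^2·0.3178^6 = +0.006482
  k=7: (−1)^1·5040.0000/(5040)·0.9482^0·0.3178^8 = -0.000104
d^4_{-3,3}(0.6468) = +0.006482 -0.000104 = +0.006378
Attach z-rotation phases: D = e^{-i(-3)(1.9734)}·(+0.006378)·e^{-i(3)(5.4279)} = -0.003768+0.005146i

Re=-0.0038 Im=0.0051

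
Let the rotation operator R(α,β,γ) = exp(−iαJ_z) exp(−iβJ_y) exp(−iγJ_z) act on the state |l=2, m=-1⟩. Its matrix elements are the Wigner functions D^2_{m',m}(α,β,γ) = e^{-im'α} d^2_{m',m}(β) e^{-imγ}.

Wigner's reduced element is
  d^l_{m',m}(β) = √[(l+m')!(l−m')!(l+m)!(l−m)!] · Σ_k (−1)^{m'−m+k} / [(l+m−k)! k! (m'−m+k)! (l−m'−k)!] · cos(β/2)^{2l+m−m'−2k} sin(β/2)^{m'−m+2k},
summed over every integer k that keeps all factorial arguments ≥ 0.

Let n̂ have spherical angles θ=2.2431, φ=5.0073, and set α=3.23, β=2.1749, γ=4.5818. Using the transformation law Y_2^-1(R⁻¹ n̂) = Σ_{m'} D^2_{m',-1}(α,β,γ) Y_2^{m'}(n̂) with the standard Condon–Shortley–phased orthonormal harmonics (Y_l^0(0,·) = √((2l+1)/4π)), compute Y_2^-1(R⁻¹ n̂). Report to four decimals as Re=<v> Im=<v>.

Need the full column D^2_{m',-1} for m'=−2..2 at α=3.23, β=2.1749, γ=4.5818.
cos(β/2)=0.464745, sin(β/2)=0.885445
d^2_{-2,-1}: single k=1 term ⇒ +0.177760;  D = +0.008214-0.177570i
d^2_{-1,-1}: k∈[0..1] ⇒ +0.046651 -0.508011 = -0.461360;  D = -0.019455-0.460950i
d^2_{0,-1}: k∈[0..1] ⇒ -0.217711 +0.790268 = +0.572557;  D = -0.074557-0.567682i
d^2_{1,-1}: k∈[0..1] ⇒ +0.508011 -0.614675 = -0.106664;  D = -0.023173-0.104117i
d^2_{2,-1}: single k=0 term ⇒ -0.645251;  D = +0.195243+0.615003i
Y_2^{m'}(θ=2.2431,φ=5.0073) and Σ D·Y over m':
  (+0.0082-0.1776i)·(-0.1965+0.1315i)  (-0.0195-0.4609i)·(-0.1094-0.3602i)  (-0.0746-0.5677i)·(+0.0516+0.0000i)  (-0.0232-0.1041i)·(+0.1094-0.3602i)  (+0.1952+0.6150i)·(-0.1965-0.1315i)
Y_2^-1(R⁻¹ n̂) = -0.143524-0.085449i

Re=-0.1435 Im=-0.0854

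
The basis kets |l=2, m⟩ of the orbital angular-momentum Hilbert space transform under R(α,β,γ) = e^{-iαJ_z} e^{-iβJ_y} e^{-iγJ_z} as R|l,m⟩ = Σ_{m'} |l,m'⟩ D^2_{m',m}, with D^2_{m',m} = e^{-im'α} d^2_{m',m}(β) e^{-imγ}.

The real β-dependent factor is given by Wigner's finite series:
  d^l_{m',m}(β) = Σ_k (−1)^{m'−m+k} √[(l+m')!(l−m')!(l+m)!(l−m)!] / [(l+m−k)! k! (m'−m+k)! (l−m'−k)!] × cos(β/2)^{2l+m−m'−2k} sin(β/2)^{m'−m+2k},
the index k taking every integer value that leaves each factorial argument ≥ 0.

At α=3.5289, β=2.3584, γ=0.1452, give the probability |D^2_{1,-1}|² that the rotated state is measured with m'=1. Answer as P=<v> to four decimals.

First d^2_{1,-1}(β=2.3584), then the phase factors e^{-i(1)α} and e^{-i(-1)γ}:
With c≡cos(β/2)=0.381664 and s≡sin(β/2)=0.924301, N=[6·1·1·6]^{1/2}=6.000000
k∈{0,1} keeps every argument non-negative
  k=0: (−1)^2·6.0000/(2)·0.3817^2·0.9243^2 = +0.373346
  k=1: (−1)^3·6.0000/(6)·0.3817^0·0.9243^4 = -0.729884
d^2_{1,-1}(2.3584) = +0.373346 -0.729884 = -0.356538
|D^2_{1,-1}|² = |d^2_{1,-1}(β)|² = (-0.356538)² = 0.127119 (the z-rotation phases have unit modulus)

P=0.1271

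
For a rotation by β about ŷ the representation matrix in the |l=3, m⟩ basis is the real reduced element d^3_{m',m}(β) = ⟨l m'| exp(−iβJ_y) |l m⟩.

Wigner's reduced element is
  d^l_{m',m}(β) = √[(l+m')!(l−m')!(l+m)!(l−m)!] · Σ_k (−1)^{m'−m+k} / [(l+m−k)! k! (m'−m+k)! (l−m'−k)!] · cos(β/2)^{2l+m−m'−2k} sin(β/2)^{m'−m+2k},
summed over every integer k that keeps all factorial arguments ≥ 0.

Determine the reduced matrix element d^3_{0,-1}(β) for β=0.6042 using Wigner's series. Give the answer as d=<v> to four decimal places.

d=-0.5870

d^3_{0,-1}(β=0.6042) via Wigner's sum:
Half-angle: c=0.954714, s=0.297526. N=√(6·6·2·24)=41.569219
k∈{0,1,2} keeps every argument non-negative
  k=0: (−1)^1·41.5692/(12)·0.9547^5·0.2975^1 = -0.817488
  k=1: (−1)^2·41.5692/(4)·0.9547^3·0.2975^3 = +0.238180
  k=2: (−1)^3·41.5692/(12)·0.9547^1·0.2975^5 = -0.007711
d^3_{0,-1}(0.6042) = -0.817488 +0.238180 -0.007711 = -0.587018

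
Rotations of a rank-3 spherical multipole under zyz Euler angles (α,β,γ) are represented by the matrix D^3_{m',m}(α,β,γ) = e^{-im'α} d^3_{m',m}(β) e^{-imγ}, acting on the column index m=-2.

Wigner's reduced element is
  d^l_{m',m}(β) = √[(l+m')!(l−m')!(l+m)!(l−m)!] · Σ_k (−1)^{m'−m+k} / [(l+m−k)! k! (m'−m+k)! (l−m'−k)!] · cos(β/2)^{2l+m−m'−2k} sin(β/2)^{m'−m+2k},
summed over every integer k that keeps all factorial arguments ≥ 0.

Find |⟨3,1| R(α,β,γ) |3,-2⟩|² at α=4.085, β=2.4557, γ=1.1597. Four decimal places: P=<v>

P=0.3445

D^3_{1,-2}(4.085,2.4557,1.1597) = e^{-i·1·4.085}·d^3_{1,-2}(2.4557)·e^{-i·-2·1.1597}. Compute d first:
c=cos(2.4557/2)=0.336263, s=sin(2.4557/2)=0.941768; N=√[24·2·1·120]=75.894664
The bounds max(0,m−m')=0 and min(l+m,l−m')=1 give 2 terms
  k=0: (−1)^3·75.8947/(12)·0.3363^3·0.9418^3 = -0.200863
  k=1: (−1)^4·75.8947/(24)·0.3363^1·0.9418^5 = +0.787769
d^3_{1,-2}(2.4557) = -0.200863 +0.787769 = +0.586906
|D^3_{1,-2}|² = |d^3_{1,-2}(β)|² = (+0.586906)² = 0.344459 (the z-rotation phases have unit modulus)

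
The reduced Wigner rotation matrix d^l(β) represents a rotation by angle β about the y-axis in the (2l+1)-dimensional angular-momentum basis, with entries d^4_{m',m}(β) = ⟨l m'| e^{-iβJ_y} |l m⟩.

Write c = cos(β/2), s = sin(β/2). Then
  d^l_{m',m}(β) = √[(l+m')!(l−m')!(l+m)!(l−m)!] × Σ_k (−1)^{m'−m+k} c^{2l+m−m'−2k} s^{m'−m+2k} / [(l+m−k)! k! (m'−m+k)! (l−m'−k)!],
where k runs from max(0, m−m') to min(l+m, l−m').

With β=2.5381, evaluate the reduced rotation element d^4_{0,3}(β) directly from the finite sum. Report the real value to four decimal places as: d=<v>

d^4_{0,3}(β=2.5381) via Wigner's sum:
c=cos(2.5381/2)=0.297188, s=sin(2.5381/2)=0.954819; N=√[24·24·5040·1]=1703.830978
k: max(0,(3)−(0))=3 … min(4+(3),4−(0))=4
  k=3: (−1)^0·1703.8310/(144)·0.2972^5·0.9548^3 = +0.023877
  k=4: (−1)^1·1703.8310/(144)·0.2972^3·0.9548^5 = -0.246470
d^4_{0,3}(2.5381) = +0.023877 -0.246470 = -0.222592

d=-0.2226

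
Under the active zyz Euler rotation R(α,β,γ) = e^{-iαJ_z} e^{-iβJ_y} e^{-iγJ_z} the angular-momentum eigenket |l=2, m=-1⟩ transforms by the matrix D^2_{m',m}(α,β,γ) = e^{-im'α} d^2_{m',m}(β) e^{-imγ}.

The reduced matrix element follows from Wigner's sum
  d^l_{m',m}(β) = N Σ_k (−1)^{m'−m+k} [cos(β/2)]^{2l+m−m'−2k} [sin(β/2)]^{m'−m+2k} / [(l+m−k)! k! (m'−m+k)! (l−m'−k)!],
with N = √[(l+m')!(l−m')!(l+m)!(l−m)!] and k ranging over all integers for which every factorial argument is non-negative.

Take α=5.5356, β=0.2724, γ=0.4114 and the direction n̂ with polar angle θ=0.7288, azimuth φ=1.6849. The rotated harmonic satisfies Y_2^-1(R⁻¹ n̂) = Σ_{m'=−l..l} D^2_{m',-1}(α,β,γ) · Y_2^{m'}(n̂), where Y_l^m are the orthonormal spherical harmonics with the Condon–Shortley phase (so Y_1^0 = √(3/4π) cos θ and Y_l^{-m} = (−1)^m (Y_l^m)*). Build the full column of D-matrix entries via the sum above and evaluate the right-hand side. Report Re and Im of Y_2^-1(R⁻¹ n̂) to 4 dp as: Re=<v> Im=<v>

Re=-0.2055 Im=-0.3026

Need the full column D^2_{m',-1} for m'=−2..2 at α=5.5356, β=0.2724, γ=0.4114.
cos(β/2)=0.990739, sin(β/2)=0.135779
d^2_{-2,-1}: single k=1 term ⇒ +0.264084;  D = +0.123591-0.233378i
d^2_{-1,-1}: k∈[0..1] ⇒ +0.963468 -0.054288 = +0.909179;  D = +0.858284-0.299928i
d^2_{0,-1}: k∈[0..1] ⇒ -0.323435 +0.006075 = -0.317360;  D = -0.290880-0.126910i
d^2_{1,-1}: k∈[0..1] ⇒ +0.054288 -0.000340 = +0.053949;  D = +0.021594+0.049438i
d^2_{2,-1}: single k=0 term ⇒ -0.004960;  D = +0.001634-0.004683i
Y_2^{m'}(θ=0.7288,φ=1.6849) and Σ D·Y over m':
  (+0.1236-0.2334i)·(-0.1669+0.0388i)  (+0.8583-0.2999i)·(-0.0437-0.3813i)  (-0.2909-0.1269i)·(+0.2111+0.0000i)  (+0.0216+0.0494i)·(+0.0437-0.3813i)  (+0.0016-0.0047i)·(-0.1669-0.0388i)
Y_2^-1(R⁻¹ n̂) = -0.205523-0.302577i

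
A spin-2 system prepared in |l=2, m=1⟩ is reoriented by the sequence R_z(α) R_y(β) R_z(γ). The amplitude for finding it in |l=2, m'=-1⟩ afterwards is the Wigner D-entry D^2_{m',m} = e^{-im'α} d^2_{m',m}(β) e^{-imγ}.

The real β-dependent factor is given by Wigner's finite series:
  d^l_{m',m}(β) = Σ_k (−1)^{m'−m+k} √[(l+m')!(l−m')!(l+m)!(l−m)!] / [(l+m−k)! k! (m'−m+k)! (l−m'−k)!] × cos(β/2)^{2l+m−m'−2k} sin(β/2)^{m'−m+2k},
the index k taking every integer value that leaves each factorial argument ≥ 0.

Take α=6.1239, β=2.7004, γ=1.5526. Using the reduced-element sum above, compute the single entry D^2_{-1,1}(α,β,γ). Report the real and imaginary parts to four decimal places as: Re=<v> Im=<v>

Re=0.1082 Im=0.7621

Split into d^2_{-1,1}(β=2.7004) × two z-phases.
Half-angle: c=0.218812, s=0.975767. N=√(1·6·6·1)=6.000000
Admissible k: 2..3 (factorial args all ≥0)
  k=2: (−1)^0·6.0000/(2)·0.2188^2·0.9758^2 = +0.136758
  k=3: (−1)^1·6.0000/(6)·0.2188^0·0.9758^4 = -0.906535
d^2_{-1,1}(2.7004) = +0.136758 -0.906535 = -0.769777
D = (+0.987341-0.158613i)·(-0.769777)·(+0.018195-0.999834i) = +0.108247+0.762128i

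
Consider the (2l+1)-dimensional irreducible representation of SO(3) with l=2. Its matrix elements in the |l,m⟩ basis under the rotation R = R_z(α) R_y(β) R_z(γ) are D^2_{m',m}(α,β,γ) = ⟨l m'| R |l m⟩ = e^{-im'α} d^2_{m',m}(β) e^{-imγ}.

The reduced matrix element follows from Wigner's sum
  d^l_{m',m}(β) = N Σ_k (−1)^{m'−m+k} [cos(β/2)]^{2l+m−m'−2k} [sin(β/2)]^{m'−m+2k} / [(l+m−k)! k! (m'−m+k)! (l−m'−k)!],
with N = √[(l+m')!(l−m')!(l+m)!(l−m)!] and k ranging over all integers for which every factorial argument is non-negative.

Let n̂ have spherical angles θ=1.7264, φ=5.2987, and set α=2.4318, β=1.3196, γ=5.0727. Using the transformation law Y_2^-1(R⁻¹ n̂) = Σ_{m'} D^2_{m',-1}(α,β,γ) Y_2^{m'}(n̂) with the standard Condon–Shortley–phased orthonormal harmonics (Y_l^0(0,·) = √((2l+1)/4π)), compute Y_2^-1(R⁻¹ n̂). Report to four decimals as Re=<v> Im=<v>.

Need the full column D^2_{m',-1} for m'=−2..2 at α=2.4318, β=1.3196, γ=5.0727.
cos(β/2)=0.790115, sin(β/2)=0.612959
d^2_{-2,-1}: single k=1 term ⇒ +0.604689;  D = -0.527289-0.295998i
d^2_{-1,-1}: k∈[0..1] ⇒ +0.389727 -0.703662 = -0.313935;  D = -0.107495-0.294958i
d^2_{0,-1}: k∈[0..1] ⇒ -0.740590 +0.445718 = -0.294872;  D = -0.103962+0.275937i
d^2_{1,-1}: k∈[0..1] ⇒ +0.703662 -0.141164 = +0.562498;  D = -0.493451+0.270018i
d^2_{2,-1}: single k=0 term ⇒ -0.363927;  D = -0.356000-0.075544i
Y_2^{m'}(θ=1.7264,φ=5.2987) and Σ D·Y over m':
  (-0.5273-0.2960i)·(-0.1462+0.3475i)  (-0.1075-0.2950i)·(-0.0654-0.0985i)  (-0.1040+0.2759i)·(-0.2927+0.0000i)  (-0.4935+0.2700i)·(+0.0654-0.0985i)  (-0.3560-0.0755i)·(-0.1462-0.3475i)
Y_2^-1(R⁻¹ n̂) = +0.208434+0.010212i

Re=0.2084 Im=0.0102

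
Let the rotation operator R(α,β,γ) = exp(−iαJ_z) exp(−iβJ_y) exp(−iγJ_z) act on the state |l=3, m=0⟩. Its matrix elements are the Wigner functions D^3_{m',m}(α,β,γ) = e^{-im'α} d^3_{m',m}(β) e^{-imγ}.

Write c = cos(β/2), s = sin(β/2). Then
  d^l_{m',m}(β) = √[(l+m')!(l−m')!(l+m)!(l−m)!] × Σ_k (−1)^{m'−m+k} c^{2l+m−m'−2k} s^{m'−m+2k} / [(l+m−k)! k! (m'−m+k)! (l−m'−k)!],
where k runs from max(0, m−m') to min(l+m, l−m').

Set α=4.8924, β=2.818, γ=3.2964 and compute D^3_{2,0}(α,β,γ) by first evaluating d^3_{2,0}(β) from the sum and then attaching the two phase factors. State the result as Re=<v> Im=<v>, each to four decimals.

Re=0.1228 Im=-0.0462

Split into d^3_{2,0}(β=2.818) × two z-phases.
Half-angle: c=0.161091, s=0.986940. N=√(120·1·6·6)=65.726707
k: max(0,(0)−(2))=0 … min(3+(0),3−(2))=1
  k=0: (−1)^2·65.7267/(12)·0.1611^4·0.9869^2 = +0.003593
  k=1: (−1)^3·65.7267/(12)·0.1611^2·0.9869^4 = -0.134855
d^3_{2,0}(2.818) = +0.003593 -0.134855 = -0.131262
D = (-0.935889+0.352295i)·(-0.131262)·(+1.000000+0.000000i) = +0.122847-0.046243i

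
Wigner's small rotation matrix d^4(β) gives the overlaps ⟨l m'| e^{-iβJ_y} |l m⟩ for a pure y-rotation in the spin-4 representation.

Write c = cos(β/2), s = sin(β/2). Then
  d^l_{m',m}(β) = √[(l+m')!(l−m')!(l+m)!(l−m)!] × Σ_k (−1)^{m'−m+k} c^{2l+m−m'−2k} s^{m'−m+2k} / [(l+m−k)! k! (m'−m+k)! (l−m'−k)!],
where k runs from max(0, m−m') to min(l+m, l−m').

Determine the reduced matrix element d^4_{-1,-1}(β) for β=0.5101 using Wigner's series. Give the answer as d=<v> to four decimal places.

d^4_{-1,-1}(β=0.5101) via Wigner's sum:
c=cos(0.5101/2)=0.967651, s=sin(0.5101/2)=0.252294; N=√[6·120·6·120]=720.000000
Admissible k: 0..3 (factorial args all ≥0)
  k=0: (−1)^0·720.0000/(720)·0.9677^8·0.2523^0 = +0.768686
  k=1: (−1)^1·720.0000/(48)·0.9677^6·0.2523^2 = -0.783819
  k=2: (−1)^2·720.0000/(24)·0.9677^4·0.2523^4 = +0.106567
  k=3: (−1)^3·720.0000/(72)·0.9677^2·0.2523^6 = -0.002415
d^4_{-1,-1}(0.5101) = +0.768686 -0.783819 +0.106567 -0.002415 = +0.089018

d=0.0890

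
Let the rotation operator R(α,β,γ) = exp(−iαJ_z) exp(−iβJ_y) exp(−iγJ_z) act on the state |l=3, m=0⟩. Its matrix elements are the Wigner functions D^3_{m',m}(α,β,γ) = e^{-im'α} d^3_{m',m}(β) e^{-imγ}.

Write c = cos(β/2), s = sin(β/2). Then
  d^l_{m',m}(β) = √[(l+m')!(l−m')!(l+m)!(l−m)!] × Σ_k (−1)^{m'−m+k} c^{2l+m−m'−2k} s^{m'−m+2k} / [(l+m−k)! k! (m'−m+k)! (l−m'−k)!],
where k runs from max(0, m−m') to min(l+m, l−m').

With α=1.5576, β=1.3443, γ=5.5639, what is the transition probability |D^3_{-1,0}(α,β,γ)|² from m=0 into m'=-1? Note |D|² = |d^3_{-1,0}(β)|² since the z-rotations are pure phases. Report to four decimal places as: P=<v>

First d^3_{-1,0}(β=1.3443), then the phase factors e^{-i(-1)α} and e^{-i(0)γ}:
c=cos(1.3443/2)=0.782485, s=sin(1.3443/2)=0.622670; N=√[2·24·6·6]=41.569219
k: max(0,(0)−(-1))=1 … min(3+(0),3−(-1))=3
  k=1: (−1)^0·41.5692/(12)·0.7825^5·0.6227^1 = +0.632744
  k=2: (−1)^1·41.5692/(4)·0.7825^3·0.6227^3 = -1.202023
  k=3: (−1)^2·41.5692/(12)·0.7825^1·0.6227^5 = +0.253720
d^3_{-1,0}(1.3443) = +0.632744 -1.202023 +0.253720 = -0.315559
|D^3_{-1,0}|² = |d^3_{-1,0}(β)|² = (-0.315559)² = 0.099578 (the z-rotation phases have unit modulus)

P=0.0996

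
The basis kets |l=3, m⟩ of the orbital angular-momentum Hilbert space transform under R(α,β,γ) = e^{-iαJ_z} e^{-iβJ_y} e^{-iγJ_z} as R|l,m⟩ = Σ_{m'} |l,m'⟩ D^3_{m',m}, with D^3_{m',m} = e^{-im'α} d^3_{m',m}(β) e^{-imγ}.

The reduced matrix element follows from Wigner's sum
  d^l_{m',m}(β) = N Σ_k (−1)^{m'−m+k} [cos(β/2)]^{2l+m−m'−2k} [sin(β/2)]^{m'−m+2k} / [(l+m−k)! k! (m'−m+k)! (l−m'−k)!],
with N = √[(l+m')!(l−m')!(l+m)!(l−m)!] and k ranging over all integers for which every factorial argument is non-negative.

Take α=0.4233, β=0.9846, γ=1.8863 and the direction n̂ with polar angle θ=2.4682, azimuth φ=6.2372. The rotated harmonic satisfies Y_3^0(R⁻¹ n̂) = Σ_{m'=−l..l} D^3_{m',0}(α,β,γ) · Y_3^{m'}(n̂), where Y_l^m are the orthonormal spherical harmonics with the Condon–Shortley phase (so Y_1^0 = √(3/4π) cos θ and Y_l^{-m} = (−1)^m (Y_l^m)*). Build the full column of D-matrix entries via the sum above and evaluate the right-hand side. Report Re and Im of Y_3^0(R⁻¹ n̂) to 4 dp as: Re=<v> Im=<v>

Re=-0.0346 Im=0.0000

Need the full column D^3_{m',0} for m'=−3..3 at α=0.4233, β=0.9846, γ=1.8863.
cos(β/2)=0.881248, sin(β/2)=0.472654
d^3_{-3,0}: single k=3 term ⇒ +0.323176;  D = +0.095782+0.308656i
d^3_{-2,0}: k∈[2..3] ⇒ +0.737972 -0.212290 = +0.525682;  D = +0.348282+0.393753i
d^3_{-1,0}: k∈[1..3] ⇒ +0.870212 -0.750994 +0.072012 = +0.191230;  D = +0.174352+0.078552i
d^3_{0,0}: k∈[0..3] ⇒ +0.468370 -1.212612 +0.348829 -0.011150 = -0.406563;  D = -0.406563+0.000000i
d^3_{1,0}: k∈[0..2] ⇒ -0.870212 +0.750994 -0.072012 = -0.191230;  D = -0.174352+0.078552i
d^3_{2,0}: k∈[0..1] ⇒ +0.737972 -0.212290 = +0.525682;  D = +0.348282-0.393753i
d^3_{3,0}: single k=0 term ⇒ -0.323176;  D = -0.095782+0.308656i
Y_3^{m'}(θ=2.4682,φ=6.2372) and Σ D·Y over m':
  (+0.0958+0.3087i)·(+0.1002+0.0139i)  (+0.3483+0.3938i)·(-0.3094-0.0285i)  (+0.1744+0.0786i)·(+0.4138+0.0190i)  (-0.4066+0.0000i)·(-0.0161+0.0000i)  (-0.1744+0.0786i)·(-0.4138+0.0190i)  (+0.3483-0.3938i)·(-0.3094+0.0285i)  (-0.0958+0.3087i)·(-0.1002+0.0139i)
Y_3^0(R⁻¹ n̂) = -0.034562+0.000000i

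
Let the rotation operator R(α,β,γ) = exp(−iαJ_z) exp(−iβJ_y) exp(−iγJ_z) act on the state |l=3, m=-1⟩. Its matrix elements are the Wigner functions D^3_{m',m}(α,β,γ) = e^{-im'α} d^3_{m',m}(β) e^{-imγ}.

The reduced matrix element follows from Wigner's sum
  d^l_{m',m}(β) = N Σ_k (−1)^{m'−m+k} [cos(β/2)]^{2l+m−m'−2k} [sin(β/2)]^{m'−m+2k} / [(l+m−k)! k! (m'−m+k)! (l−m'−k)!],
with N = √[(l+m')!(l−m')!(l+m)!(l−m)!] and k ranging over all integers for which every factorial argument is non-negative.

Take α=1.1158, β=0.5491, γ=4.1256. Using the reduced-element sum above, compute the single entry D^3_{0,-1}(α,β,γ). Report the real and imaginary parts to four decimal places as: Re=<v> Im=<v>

Split into d^3_{0,-1}(β=0.5491) × two z-phases.
With c≡cos(β/2)=0.962547 and s≡sin(β/2)=0.271114, N=[6·6·2·24]^{1/2}=41.569219
k: max(0,(-1)−(0))=0 … min(3+(-1),3−(0))=2
  k=0: (−1)^1·41.5692/(12)·0.9625^5·0.2711^1 = -0.775984
  k=1: (−1)^2·41.5692/(4)·0.9625^3·0.2711^3 = +0.184686
  k=2: (−1)^3·41.5692/(12)·0.9625^1·0.2711^5 = -0.004884
d^3_{0,-1}(0.5491) = -0.775984 +0.184686 -0.004884 = -0.596182
Attach z-rotation phases: D = e^{-i(0)(1.1158)}·(-0.596182)·e^{-i(-1)(4.1256)} = +0.330100+0.496455i

Re=0.3301 Im=0.4965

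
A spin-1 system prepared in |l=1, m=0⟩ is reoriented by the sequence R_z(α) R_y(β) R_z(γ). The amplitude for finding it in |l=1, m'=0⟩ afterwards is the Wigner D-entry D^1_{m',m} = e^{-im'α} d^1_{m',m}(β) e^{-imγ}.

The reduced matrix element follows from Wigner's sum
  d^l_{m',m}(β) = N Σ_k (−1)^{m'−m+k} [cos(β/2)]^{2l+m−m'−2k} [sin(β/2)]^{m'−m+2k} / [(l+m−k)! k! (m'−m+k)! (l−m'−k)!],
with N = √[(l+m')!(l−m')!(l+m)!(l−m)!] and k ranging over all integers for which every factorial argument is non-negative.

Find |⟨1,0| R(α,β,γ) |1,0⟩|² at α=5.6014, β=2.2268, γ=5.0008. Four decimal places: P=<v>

P=0.3720

First d^1_{0,0}(β=2.2268), then the phase factors e^{-i(0)α} and e^{-i(0)γ}:
c=cos(2.2268/2)=0.441614, s=sin(2.2268/2)=0.897205; N=√[1·1·1·1]=1.000000
The bounds max(0,m−m')=0 and min(l+m,l−m')=1 give 2 terms
  k=0: (−1)^0·1.0000/(1)·0.4416^2·0.8972^0 = +0.195023
  k=1: (−1)^1·1.0000/(1)·0.4416^0·0.8972^2 = -0.804977
d^1_{0,0}(2.2268) = +0.195023 -0.804977 = -0.609955
|D^1_{0,0}|² = |d^1_{0,0}(β)|² = (-0.609955)² = 0.372045 (the z-rotation phases have unit modulus)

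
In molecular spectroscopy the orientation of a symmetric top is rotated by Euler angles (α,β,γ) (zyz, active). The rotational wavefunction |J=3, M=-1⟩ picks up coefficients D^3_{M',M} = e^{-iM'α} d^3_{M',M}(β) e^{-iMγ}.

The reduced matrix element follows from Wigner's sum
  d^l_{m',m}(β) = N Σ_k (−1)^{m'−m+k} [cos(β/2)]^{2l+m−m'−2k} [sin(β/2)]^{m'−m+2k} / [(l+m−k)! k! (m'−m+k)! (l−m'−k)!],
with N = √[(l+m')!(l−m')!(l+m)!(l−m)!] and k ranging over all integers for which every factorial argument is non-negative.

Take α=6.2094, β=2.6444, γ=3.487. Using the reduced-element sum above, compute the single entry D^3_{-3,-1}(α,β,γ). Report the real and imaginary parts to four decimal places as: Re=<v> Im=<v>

D^3_{-3,-1}(6.2094,2.6444,3.487) = e^{-i·-3·6.2094}·d^3_{-3,-1}(2.6444)·e^{-i·-1·3.487}. Compute d first:
Half-angle: c=0.246044, s=0.969259. N=√(1·720·2·24)=185.903201
k: max(0,(-1)−(-3))=2 … min(3+(-1),3−(-3))=2
  k=2: (−1)^0·185.9032/(48)·0.2460^4·0.9693^2 = +0.013334
d^3_{-3,-1}(2.6444) = +0.013334
Phases: e^{-i·(-3)·6.2094}=+0.975601-0.219553i, e^{-i·(-1)·3.487}=-0.940938-0.338580i ⇒ D=-0.013232-0.001650i

Re=-0.0132 Im=-0.0016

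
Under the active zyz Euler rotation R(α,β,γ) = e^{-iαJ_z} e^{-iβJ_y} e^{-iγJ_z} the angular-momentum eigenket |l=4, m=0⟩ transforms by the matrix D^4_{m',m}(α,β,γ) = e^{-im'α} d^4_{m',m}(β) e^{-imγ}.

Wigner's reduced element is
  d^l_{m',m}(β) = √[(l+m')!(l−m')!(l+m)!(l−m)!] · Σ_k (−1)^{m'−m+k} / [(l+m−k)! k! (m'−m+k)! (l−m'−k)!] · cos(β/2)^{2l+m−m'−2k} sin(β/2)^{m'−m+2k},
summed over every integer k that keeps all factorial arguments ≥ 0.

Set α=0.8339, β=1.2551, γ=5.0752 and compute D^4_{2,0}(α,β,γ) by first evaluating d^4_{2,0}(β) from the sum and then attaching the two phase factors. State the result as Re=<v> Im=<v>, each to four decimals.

Split into d^4_{2,0}(β=1.2551) × two z-phases.
Half-angle: c=0.809468, s=0.587163. N=√(720·2·24·24)=910.735966
k: max(0,(0)−(2))=0 … min(4+(0),4−(2))=2
  k=0: (−1)^2·910.7360/(96)·0.8095^6·0.5872^2 = +0.920108
  k=1: (−1)^3·910.7360/(36)·0.8095^4·0.5872^4 = -1.290998
  k=2: (−1)^4·910.7360/(96)·0.8095^2·0.5872^6 = +0.254727
d^4_{2,0}(1.2551) = +0.920108 -1.290998 +0.254727 = -0.116163
Phases: e^{-i·(2)·0.8339}=-0.096852-0.995299i, e^{-i·(0)·5.0752}=+1.000000+0.000000i ⇒ D=+0.011251+0.115617i

Re=0.0113 Im=0.1156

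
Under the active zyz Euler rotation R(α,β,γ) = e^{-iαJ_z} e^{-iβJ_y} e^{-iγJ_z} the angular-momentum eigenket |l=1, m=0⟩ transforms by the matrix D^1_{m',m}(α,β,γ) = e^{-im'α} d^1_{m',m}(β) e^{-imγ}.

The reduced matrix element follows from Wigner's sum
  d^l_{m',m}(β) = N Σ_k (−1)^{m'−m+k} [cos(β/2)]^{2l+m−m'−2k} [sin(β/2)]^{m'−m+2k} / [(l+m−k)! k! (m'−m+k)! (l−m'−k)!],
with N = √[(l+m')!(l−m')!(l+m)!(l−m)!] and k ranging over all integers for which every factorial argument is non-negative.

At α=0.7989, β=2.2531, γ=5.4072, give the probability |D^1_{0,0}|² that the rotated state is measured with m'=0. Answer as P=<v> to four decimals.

Split into d^1_{0,0}(β=2.2531) × two z-phases.
With c≡cos(β/2)=0.429777 and s≡sin(β/2)=0.902935, N=[1·1·1·1]^{1/2}=1.000000
k: max(0,(0)−(0))=0 … min(1+(0),1−(0))=1
  k=0: (−1)^0·1.0000/(1)·0.4298^2·0.9029^0 = +0.184709
  k=1: (−1)^1·1.0000/(1)·0.4298^0·0.9029^2 = -0.815291
d^1_{0,0}(2.2531) = +0.184709 -0.815291 = -0.630583
|D^1_{0,0}|² = |d^1_{0,0}(β)|² = (-0.630583)² = 0.397634 (the z-rotation phases have unit modulus)

P=0.3976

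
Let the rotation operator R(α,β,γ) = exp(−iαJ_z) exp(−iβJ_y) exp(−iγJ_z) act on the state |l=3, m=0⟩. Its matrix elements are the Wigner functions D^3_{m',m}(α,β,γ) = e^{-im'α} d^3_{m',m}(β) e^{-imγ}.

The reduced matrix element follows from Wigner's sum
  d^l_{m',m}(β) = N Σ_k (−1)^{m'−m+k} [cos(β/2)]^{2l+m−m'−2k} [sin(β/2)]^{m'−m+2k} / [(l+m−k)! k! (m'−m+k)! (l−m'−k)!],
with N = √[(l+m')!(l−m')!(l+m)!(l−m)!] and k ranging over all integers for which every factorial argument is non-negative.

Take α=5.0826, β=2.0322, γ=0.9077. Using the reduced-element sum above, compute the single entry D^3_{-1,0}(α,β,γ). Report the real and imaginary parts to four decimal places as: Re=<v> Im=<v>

Re=-0.0013 Im=0.0032

Split into d^3_{-1,0}(β=2.0322) × two z-phases.
Half-angle: c=0.526685, s=0.850060. N=√(2·24·6·6)=41.569219
k∈{1,2,3} keeps every argument non-negative
  k=1: (−1)^0·41.5692/(12)·0.5267^5·0.8501^1 = +0.119343
  k=2: (−1)^1·41.5692/(4)·0.5267^3·0.8501^3 = -0.932641
  k=3: (−1)^2·41.5692/(12)·0.5267^1·0.8501^5 = +0.809824
d^3_{-1,0}(2.0322) = +0.119343 -0.932641 +0.809824 = -0.003474
D = (+0.361812-0.932251i)·(-0.003474)·(+1.000000+0.000000i) = -0.001257+0.003239i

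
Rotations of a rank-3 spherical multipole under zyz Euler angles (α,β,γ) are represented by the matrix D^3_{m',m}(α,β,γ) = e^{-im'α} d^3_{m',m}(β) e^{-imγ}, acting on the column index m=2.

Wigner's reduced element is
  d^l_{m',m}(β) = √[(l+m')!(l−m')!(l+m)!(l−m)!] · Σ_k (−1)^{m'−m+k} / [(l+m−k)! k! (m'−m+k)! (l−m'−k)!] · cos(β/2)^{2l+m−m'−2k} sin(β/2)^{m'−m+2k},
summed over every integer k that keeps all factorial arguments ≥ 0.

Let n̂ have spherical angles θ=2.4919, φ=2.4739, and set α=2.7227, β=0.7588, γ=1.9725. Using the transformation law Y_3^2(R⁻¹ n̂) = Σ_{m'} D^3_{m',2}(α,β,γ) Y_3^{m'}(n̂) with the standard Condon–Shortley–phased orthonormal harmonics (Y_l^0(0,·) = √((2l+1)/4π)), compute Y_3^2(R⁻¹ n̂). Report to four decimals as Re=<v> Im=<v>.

Re=0.0773 Im=-0.1546

Need the full column D^3_{m',2} for m'=−3..3 at α=2.7227, β=0.7588, γ=1.9725.
cos(β/2)=0.928887, sin(β/2)=0.370363
d^3_{-3,2}: single k=5 term ⇒ +0.015855;  D = -0.007452-0.013995i
d^3_{-2,2}: k∈[4..5] ⇒ +0.081172 -0.002581 = +0.078591;  D = +0.005528+0.078397i
d^3_{-1,2}: k∈[3..4] ⇒ +0.257515 -0.020469 = +0.237046;  D = +0.080947-0.222796i
d^3_{0,2}: k∈[2..3] ⇒ +0.559330 -0.088920 = +0.470410;  D = -0.326586+0.338566i
d^3_{1,2}: k∈[1..2] ⇒ +0.809920 -0.257515 = +0.552406;  D = +0.512069-0.207212i
d^3_{2,2}: k∈[0..1] ⇒ +0.642358 -0.510596 = +0.131763;  D = -0.131685-0.004529i
d^3_{3,2}: single k=0 term ⇒ -0.627362;  D = -0.564010-0.274727i
Y_3^{m'}(θ=2.4919,φ=2.4739) and Σ D·Y over m':
  (-0.0075-0.0140i)·(+0.0387-0.0839i)  (+0.0055+0.0784i)·(-0.0695-0.2896i)  (+0.0809-0.2228i)·(-0.3332-0.2627i)  (-0.3266+0.3386i)·(-0.0506+0.0000i)  (+0.5121-0.2072i)·(+0.3332-0.2627i)  (-0.1317-0.0045i)·(-0.0695+0.2896i)  (-0.5640-0.2747i)·(-0.0387-0.0839i)
Y_3^2(R⁻¹ n̂) = +0.077290-0.154575i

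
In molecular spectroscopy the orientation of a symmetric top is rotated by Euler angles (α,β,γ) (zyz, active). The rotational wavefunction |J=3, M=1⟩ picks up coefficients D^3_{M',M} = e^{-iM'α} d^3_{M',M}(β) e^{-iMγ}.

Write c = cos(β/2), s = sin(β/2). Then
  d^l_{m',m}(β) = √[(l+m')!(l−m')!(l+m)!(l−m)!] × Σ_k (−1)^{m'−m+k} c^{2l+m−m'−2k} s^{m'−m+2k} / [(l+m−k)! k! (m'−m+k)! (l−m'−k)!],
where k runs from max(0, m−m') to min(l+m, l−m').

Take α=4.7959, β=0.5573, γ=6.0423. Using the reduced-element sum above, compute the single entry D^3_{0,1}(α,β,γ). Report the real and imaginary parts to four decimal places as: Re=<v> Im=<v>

D^3_{0,1}(4.7959,0.5573,6.0423) = e^{-i·0·4.7959}·d^3_{0,1}(0.5573)·e^{-i·1·6.0423}. Compute d first:
With c≡cos(β/2)=0.961428 and s≡sin(β/2)=0.275058, N=[6·6·24·2]^{1/2}=41.569219
k∈{1,2,3} keeps every argument non-negative
  k=1: (−1)^0·41.5692/(12)·0.9614^5·0.2751^1 = +0.782705
  k=2: (−1)^1·41.5692/(4)·0.9614^3·0.2751^3 = -0.192192
  k=3: (−1)^2·41.5692/(12)·0.9614^1·0.2751^5 = +0.005244
d^3_{0,1}(0.5573) = +0.782705 -0.192192 +0.005244 = +0.595757
Attach z-rotation phases: D = e^{-i(0)(4.7959)}·(+0.595757)·e^{-i(1)(6.0423)} = +0.578555+0.142125i

Re=0.5786 Im=0.1421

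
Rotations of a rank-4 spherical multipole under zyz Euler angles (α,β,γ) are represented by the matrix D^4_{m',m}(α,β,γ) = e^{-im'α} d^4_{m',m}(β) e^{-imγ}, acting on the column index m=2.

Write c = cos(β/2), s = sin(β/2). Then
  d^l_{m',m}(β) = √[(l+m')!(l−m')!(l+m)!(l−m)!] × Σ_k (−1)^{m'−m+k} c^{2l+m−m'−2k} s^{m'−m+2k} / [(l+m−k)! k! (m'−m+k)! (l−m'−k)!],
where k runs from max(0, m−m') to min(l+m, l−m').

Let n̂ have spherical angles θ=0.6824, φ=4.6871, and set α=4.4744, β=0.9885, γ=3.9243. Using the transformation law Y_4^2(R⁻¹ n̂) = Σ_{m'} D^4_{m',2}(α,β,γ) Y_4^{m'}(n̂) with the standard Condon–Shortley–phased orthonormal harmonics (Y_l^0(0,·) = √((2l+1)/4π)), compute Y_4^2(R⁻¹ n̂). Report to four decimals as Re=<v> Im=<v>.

Need the full column D^4_{m',2} for m'=−4..4 at α=4.4744, β=0.9885, γ=3.9243.
cos(β/2)=0.880325, sin(β/2)=0.474372
d^4_{-4,2}: single k=6 term ⇒ +0.046728;  D = -0.037916-0.027311i
d^4_{-3,2}: k∈[5..6] ⇒ +0.183953 -0.017805 = +0.166148;  D = +0.126154-0.108123i
d^4_{-2,2}: k∈[4..6] ⇒ +0.456181 -0.105969 +0.002564 = +0.352776;  D = +0.159955+0.314429i
d^4_{-1,2}: k∈[3..5] ⇒ +0.798152 -0.347639 +0.020189 = +0.470702;  D = -0.458025+0.108504i
d^4_{0,2}: k∈[2..4] ⇒ +0.993610 -0.769372 +0.083776 = +0.308014;  D = +0.001658-0.308010i
d^4_{1,2}: k∈[1..3] ⇒ +0.824623 -1.197227 +0.231759 = -0.140846;  D = -0.136695-0.033940i
d^4_{2,2}: k∈[0..2] ⇒ +0.360698 -1.256828 +0.456181 = -0.439949;  D = +0.203690-0.389956i
d^4_{3,2}: k∈[0..1] ⇒ -0.727249 +0.633513 = -0.093736;  D = +0.070511+0.061762i
d^4_{4,2}: single k=0 term ⇒ +0.554209;  D = +0.453156-0.319058i
Y_4^{m'}(θ=0.6824,φ=4.6871) and Σ D·Y over m':
  (-0.0379-0.0273i)·(+0.0696+0.0071i)  (+0.1262-0.1081i)·(+0.0185-0.2429i)  (+0.1600+0.3144i)·(-0.4273-0.0216i)  (-0.4580+0.1085i)·(-0.0071+0.2814i)  (+0.0017-0.3080i)·(-0.2510+0.0000i)  (-0.1367-0.0339i)·(+0.0071+0.2814i)  (+0.2037-0.3900i)·(-0.4273+0.0216i)  (+0.0705+0.0618i)·(-0.0185-0.2429i)  (+0.4532-0.3191i)·(+0.0696-0.0071i)
Y_4^2(R⁻¹ n̂) = -0.142651-0.136379i

Re=-0.1427 Im=-0.1364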